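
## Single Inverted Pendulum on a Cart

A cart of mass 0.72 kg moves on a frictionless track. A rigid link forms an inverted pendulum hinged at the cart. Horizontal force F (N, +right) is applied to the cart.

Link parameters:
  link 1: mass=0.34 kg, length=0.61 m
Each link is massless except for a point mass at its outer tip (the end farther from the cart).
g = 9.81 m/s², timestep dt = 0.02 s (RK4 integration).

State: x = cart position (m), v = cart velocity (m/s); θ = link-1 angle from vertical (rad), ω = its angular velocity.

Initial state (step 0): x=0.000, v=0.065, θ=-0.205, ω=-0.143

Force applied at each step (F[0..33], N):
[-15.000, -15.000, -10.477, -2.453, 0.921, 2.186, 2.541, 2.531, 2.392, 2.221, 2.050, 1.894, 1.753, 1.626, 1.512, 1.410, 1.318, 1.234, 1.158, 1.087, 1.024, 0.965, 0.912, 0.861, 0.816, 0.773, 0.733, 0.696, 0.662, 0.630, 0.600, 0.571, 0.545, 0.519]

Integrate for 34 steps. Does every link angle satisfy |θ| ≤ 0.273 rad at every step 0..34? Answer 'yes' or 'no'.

apply F[0]=-15.000 → step 1: x=-0.003, v=-0.326, θ=-0.202, ω=0.419
apply F[1]=-15.000 → step 2: x=-0.013, v=-0.718, θ=-0.188, ω=0.987
apply F[2]=-10.477 → step 3: x=-0.030, v=-0.991, θ=-0.165, ω=1.370
apply F[3]=-2.453 → step 4: x=-0.050, v=-1.046, θ=-0.137, ω=1.412
apply F[4]=+0.921 → step 5: x=-0.071, v=-1.011, θ=-0.110, ω=1.315
apply F[5]=+2.186 → step 6: x=-0.091, v=-0.942, θ=-0.085, ω=1.172
apply F[6]=+2.541 → step 7: x=-0.109, v=-0.866, θ=-0.063, ω=1.023
apply F[7]=+2.531 → step 8: x=-0.125, v=-0.791, θ=-0.044, ω=0.883
apply F[8]=+2.392 → step 9: x=-0.140, v=-0.721, θ=-0.027, ω=0.758
apply F[9]=+2.221 → step 10: x=-0.154, v=-0.658, θ=-0.013, ω=0.647
apply F[10]=+2.050 → step 11: x=-0.167, v=-0.600, θ=-0.001, ω=0.551
apply F[11]=+1.894 → step 12: x=-0.178, v=-0.548, θ=0.009, ω=0.466
apply F[12]=+1.753 → step 13: x=-0.189, v=-0.500, θ=0.017, ω=0.393
apply F[13]=+1.626 → step 14: x=-0.198, v=-0.457, θ=0.025, ω=0.329
apply F[14]=+1.512 → step 15: x=-0.207, v=-0.418, θ=0.031, ω=0.273
apply F[15]=+1.410 → step 16: x=-0.215, v=-0.382, θ=0.036, ω=0.224
apply F[16]=+1.318 → step 17: x=-0.222, v=-0.348, θ=0.040, ω=0.182
apply F[17]=+1.234 → step 18: x=-0.229, v=-0.318, θ=0.043, ω=0.146
apply F[18]=+1.158 → step 19: x=-0.235, v=-0.290, θ=0.045, ω=0.114
apply F[19]=+1.087 → step 20: x=-0.241, v=-0.264, θ=0.047, ω=0.087
apply F[20]=+1.024 → step 21: x=-0.246, v=-0.240, θ=0.049, ω=0.063
apply F[21]=+0.965 → step 22: x=-0.250, v=-0.218, θ=0.050, ω=0.042
apply F[22]=+0.912 → step 23: x=-0.254, v=-0.197, θ=0.051, ω=0.025
apply F[23]=+0.861 → step 24: x=-0.258, v=-0.178, θ=0.051, ω=0.010
apply F[24]=+0.816 → step 25: x=-0.261, v=-0.160, θ=0.051, ω=-0.003
apply F[25]=+0.773 → step 26: x=-0.264, v=-0.143, θ=0.051, ω=-0.014
apply F[26]=+0.733 → step 27: x=-0.267, v=-0.128, θ=0.051, ω=-0.023
apply F[27]=+0.696 → step 28: x=-0.270, v=-0.113, θ=0.050, ω=-0.031
apply F[28]=+0.662 → step 29: x=-0.272, v=-0.099, θ=0.049, ω=-0.038
apply F[29]=+0.630 → step 30: x=-0.274, v=-0.086, θ=0.048, ω=-0.043
apply F[30]=+0.600 → step 31: x=-0.275, v=-0.074, θ=0.048, ω=-0.048
apply F[31]=+0.571 → step 32: x=-0.277, v=-0.063, θ=0.047, ω=-0.052
apply F[32]=+0.545 → step 33: x=-0.278, v=-0.052, θ=0.046, ω=-0.055
apply F[33]=+0.519 → step 34: x=-0.279, v=-0.042, θ=0.044, ω=-0.057
Max |angle| over trajectory = 0.205 rad; bound = 0.273 → within bound.

Answer: yes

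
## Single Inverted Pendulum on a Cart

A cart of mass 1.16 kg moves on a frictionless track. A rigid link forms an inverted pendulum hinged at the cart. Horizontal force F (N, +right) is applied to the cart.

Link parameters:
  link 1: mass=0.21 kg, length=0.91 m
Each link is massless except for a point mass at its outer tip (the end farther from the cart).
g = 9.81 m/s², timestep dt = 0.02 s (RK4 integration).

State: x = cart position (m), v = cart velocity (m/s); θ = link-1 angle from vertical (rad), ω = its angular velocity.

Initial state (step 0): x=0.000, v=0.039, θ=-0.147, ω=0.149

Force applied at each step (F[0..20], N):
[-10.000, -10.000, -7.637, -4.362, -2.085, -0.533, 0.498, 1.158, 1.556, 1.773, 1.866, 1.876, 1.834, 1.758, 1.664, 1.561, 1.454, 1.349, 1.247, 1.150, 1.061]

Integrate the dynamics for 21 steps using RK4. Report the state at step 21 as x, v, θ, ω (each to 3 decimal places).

apply F[0]=-10.000 → step 1: x=-0.001, v=-0.128, θ=-0.143, ω=0.299
apply F[1]=-10.000 → step 2: x=-0.005, v=-0.295, θ=-0.135, ω=0.451
apply F[2]=-7.637 → step 3: x=-0.012, v=-0.422, θ=-0.125, ω=0.561
apply F[3]=-4.362 → step 4: x=-0.021, v=-0.493, θ=-0.113, ω=0.613
apply F[4]=-2.085 → step 5: x=-0.032, v=-0.525, θ=-0.101, ω=0.625
apply F[5]=-0.533 → step 6: x=-0.042, v=-0.531, θ=-0.088, ω=0.611
apply F[6]=+0.498 → step 7: x=-0.053, v=-0.519, θ=-0.077, ω=0.581
apply F[7]=+1.158 → step 8: x=-0.063, v=-0.497, θ=-0.065, ω=0.541
apply F[8]=+1.556 → step 9: x=-0.072, v=-0.468, θ=-0.055, ω=0.497
apply F[9]=+1.773 → step 10: x=-0.081, v=-0.436, θ=-0.045, ω=0.451
apply F[10]=+1.866 → step 11: x=-0.090, v=-0.402, θ=-0.037, ω=0.405
apply F[11]=+1.876 → step 12: x=-0.098, v=-0.369, θ=-0.029, ω=0.361
apply F[12]=+1.834 → step 13: x=-0.105, v=-0.336, θ=-0.022, ω=0.320
apply F[13]=+1.758 → step 14: x=-0.111, v=-0.305, θ=-0.016, ω=0.281
apply F[14]=+1.664 → step 15: x=-0.117, v=-0.276, θ=-0.011, ω=0.246
apply F[15]=+1.561 → step 16: x=-0.122, v=-0.249, θ=-0.007, ω=0.215
apply F[16]=+1.454 → step 17: x=-0.127, v=-0.224, θ=-0.003, ω=0.186
apply F[17]=+1.349 → step 18: x=-0.131, v=-0.200, θ=0.001, ω=0.160
apply F[18]=+1.247 → step 19: x=-0.135, v=-0.179, θ=0.004, ω=0.137
apply F[19]=+1.150 → step 20: x=-0.138, v=-0.159, θ=0.006, ω=0.117
apply F[20]=+1.061 → step 21: x=-0.141, v=-0.141, θ=0.009, ω=0.098

Answer: x=-0.141, v=-0.141, θ=0.009, ω=0.098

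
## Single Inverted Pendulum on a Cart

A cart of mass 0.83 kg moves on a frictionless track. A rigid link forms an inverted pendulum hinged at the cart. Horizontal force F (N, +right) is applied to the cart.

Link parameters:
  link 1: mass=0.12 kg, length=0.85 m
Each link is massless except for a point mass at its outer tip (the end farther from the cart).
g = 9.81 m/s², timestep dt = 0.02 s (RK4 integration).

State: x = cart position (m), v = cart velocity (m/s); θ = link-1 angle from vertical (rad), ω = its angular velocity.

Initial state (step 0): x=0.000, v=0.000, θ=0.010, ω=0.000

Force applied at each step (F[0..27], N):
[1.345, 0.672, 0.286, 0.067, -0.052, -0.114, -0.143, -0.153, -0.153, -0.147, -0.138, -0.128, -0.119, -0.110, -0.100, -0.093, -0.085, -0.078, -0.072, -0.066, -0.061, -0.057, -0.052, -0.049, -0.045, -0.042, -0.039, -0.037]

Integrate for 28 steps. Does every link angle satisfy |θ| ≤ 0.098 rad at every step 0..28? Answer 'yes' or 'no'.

apply F[0]=+1.345 → step 1: x=0.000, v=0.032, θ=0.010, ω=-0.036
apply F[1]=+0.672 → step 2: x=0.001, v=0.048, θ=0.009, ω=-0.052
apply F[2]=+0.286 → step 3: x=0.002, v=0.055, θ=0.008, ω=-0.058
apply F[3]=+0.067 → step 4: x=0.003, v=0.056, θ=0.007, ω=-0.058
apply F[4]=-0.052 → step 5: x=0.004, v=0.055, θ=0.005, ω=-0.055
apply F[5]=-0.114 → step 6: x=0.005, v=0.052, θ=0.004, ω=-0.051
apply F[6]=-0.143 → step 7: x=0.006, v=0.048, θ=0.003, ω=-0.045
apply F[7]=-0.153 → step 8: x=0.007, v=0.045, θ=0.003, ω=-0.040
apply F[8]=-0.153 → step 9: x=0.008, v=0.041, θ=0.002, ω=-0.035
apply F[9]=-0.147 → step 10: x=0.009, v=0.037, θ=0.001, ω=-0.031
apply F[10]=-0.138 → step 11: x=0.010, v=0.034, θ=0.001, ω=-0.027
apply F[11]=-0.128 → step 12: x=0.010, v=0.031, θ=0.000, ω=-0.023
apply F[12]=-0.119 → step 13: x=0.011, v=0.028, θ=-0.000, ω=-0.020
apply F[13]=-0.110 → step 14: x=0.011, v=0.025, θ=-0.001, ω=-0.017
apply F[14]=-0.100 → step 15: x=0.012, v=0.023, θ=-0.001, ω=-0.014
apply F[15]=-0.093 → step 16: x=0.012, v=0.021, θ=-0.001, ω=-0.012
apply F[16]=-0.085 → step 17: x=0.013, v=0.019, θ=-0.002, ω=-0.010
apply F[17]=-0.078 → step 18: x=0.013, v=0.017, θ=-0.002, ω=-0.008
apply F[18]=-0.072 → step 19: x=0.013, v=0.015, θ=-0.002, ω=-0.007
apply F[19]=-0.066 → step 20: x=0.014, v=0.014, θ=-0.002, ω=-0.005
apply F[20]=-0.061 → step 21: x=0.014, v=0.012, θ=-0.002, ω=-0.004
apply F[21]=-0.057 → step 22: x=0.014, v=0.011, θ=-0.002, ω=-0.003
apply F[22]=-0.052 → step 23: x=0.014, v=0.010, θ=-0.002, ω=-0.002
apply F[23]=-0.049 → step 24: x=0.015, v=0.009, θ=-0.002, ω=-0.001
apply F[24]=-0.045 → step 25: x=0.015, v=0.008, θ=-0.002, ω=-0.001
apply F[25]=-0.042 → step 26: x=0.015, v=0.007, θ=-0.002, ω=-0.000
apply F[26]=-0.039 → step 27: x=0.015, v=0.006, θ=-0.002, ω=0.000
apply F[27]=-0.037 → step 28: x=0.015, v=0.005, θ=-0.002, ω=0.001
Max |angle| over trajectory = 0.010 rad; bound = 0.098 → within bound.

Answer: yes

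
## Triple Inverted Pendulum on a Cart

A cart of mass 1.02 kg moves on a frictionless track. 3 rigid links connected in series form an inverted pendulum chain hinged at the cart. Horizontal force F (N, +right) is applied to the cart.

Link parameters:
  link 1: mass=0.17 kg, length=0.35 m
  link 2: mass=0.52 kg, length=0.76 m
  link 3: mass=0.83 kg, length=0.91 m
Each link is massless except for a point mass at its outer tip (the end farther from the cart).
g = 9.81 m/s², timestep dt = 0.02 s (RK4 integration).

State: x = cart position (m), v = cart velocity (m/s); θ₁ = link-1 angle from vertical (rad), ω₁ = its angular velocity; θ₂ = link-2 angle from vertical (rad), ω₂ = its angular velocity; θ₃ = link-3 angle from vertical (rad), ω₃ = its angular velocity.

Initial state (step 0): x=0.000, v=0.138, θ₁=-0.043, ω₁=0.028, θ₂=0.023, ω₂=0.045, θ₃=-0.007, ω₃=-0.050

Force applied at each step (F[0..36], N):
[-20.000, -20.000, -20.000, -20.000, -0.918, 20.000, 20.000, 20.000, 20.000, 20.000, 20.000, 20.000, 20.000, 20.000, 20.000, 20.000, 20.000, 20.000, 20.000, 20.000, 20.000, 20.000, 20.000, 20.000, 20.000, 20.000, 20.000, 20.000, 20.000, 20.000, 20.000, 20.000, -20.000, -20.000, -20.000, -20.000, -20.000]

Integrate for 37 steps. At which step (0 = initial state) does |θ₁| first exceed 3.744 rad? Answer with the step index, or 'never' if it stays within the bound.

apply F[0]=-20.000 → step 1: x=-0.001, v=-0.242, θ₁=-0.035, ω₁=0.796, θ₂=0.026, ω₂=0.211, θ₃=-0.008, ω₃=-0.068
apply F[1]=-20.000 → step 2: x=-0.010, v=-0.627, θ₁=-0.011, ω₁=1.658, θ₂=0.031, ω₂=0.343, θ₃=-0.010, ω₃=-0.088
apply F[2]=-20.000 → step 3: x=-0.026, v=-1.021, θ₁=0.033, ω₁=2.696, θ₂=0.039, ω₂=0.406, θ₃=-0.012, ω₃=-0.108
apply F[3]=-20.000 → step 4: x=-0.051, v=-1.421, θ₁=0.099, ω₁=3.905, θ₂=0.047, ω₂=0.399, θ₃=-0.014, ω₃=-0.122
apply F[4]=-0.918 → step 5: x=-0.079, v=-1.453, θ₁=0.179, ω₁=4.203, θ₂=0.054, ω₂=0.340, θ₃=-0.017, ω₃=-0.135
apply F[5]=+20.000 → step 6: x=-0.105, v=-1.103, θ₁=0.259, ω₁=3.812, θ₂=0.059, ω₂=0.116, θ₃=-0.020, ω₃=-0.162
apply F[6]=+20.000 → step 7: x=-0.124, v=-0.767, θ₁=0.334, ω₁=3.723, θ₂=0.058, ω₂=-0.219, θ₃=-0.023, ω₃=-0.191
apply F[7]=+20.000 → step 8: x=-0.136, v=-0.436, θ₁=0.409, ω₁=3.800, θ₂=0.050, ω₂=-0.615, θ₃=-0.027, ω₃=-0.215
apply F[8]=+20.000 → step 9: x=-0.141, v=-0.103, θ₁=0.486, ω₁=3.933, θ₂=0.034, ω₂=-1.031, θ₃=-0.032, ω₃=-0.233
apply F[9]=+20.000 → step 10: x=-0.140, v=0.234, θ₁=0.566, ω₁=4.051, θ₂=0.009, ω₂=-1.438, θ₃=-0.036, ω₃=-0.242
apply F[10]=+20.000 → step 11: x=-0.132, v=0.577, θ₁=0.648, ω₁=4.121, θ₂=-0.024, ω₂=-1.826, θ₃=-0.041, ω₃=-0.247
apply F[11]=+20.000 → step 12: x=-0.117, v=0.925, θ₁=0.731, ω₁=4.130, θ₂=-0.064, ω₂=-2.193, θ₃=-0.046, ω₃=-0.247
apply F[12]=+20.000 → step 13: x=-0.095, v=1.277, θ₁=0.813, ω₁=4.076, θ₂=-0.111, ω₂=-2.543, θ₃=-0.051, ω₃=-0.245
apply F[13]=+20.000 → step 14: x=-0.065, v=1.630, θ₁=0.893, ω₁=3.955, θ₂=-0.166, ω₂=-2.886, θ₃=-0.056, ω₃=-0.244
apply F[14]=+20.000 → step 15: x=-0.029, v=1.983, θ₁=0.970, ω₁=3.759, θ₂=-0.227, ω₂=-3.229, θ₃=-0.061, ω₃=-0.244
apply F[15]=+20.000 → step 16: x=0.014, v=2.335, θ₁=1.043, ω₁=3.476, θ₂=-0.295, ω₂=-3.584, θ₃=-0.066, ω₃=-0.250
apply F[16]=+20.000 → step 17: x=0.064, v=2.683, θ₁=1.109, ω₁=3.080, θ₂=-0.370, ω₂=-3.964, θ₃=-0.071, ω₃=-0.264
apply F[17]=+20.000 → step 18: x=0.121, v=3.025, θ₁=1.165, ω₁=2.536, θ₂=-0.454, ω₂=-4.382, θ₃=-0.077, ω₃=-0.291
apply F[18]=+20.000 → step 19: x=0.185, v=3.357, θ₁=1.209, ω₁=1.796, θ₂=-0.546, ω₂=-4.854, θ₃=-0.083, ω₃=-0.338
apply F[19]=+20.000 → step 20: x=0.255, v=3.677, θ₁=1.235, ω₁=0.800, θ₂=-0.648, ω₂=-5.394, θ₃=-0.090, ω₃=-0.415
apply F[20]=+20.000 → step 21: x=0.332, v=3.980, θ₁=1.239, ω₁=-0.517, θ₂=-0.762, ω₂=-6.011, θ₃=-0.100, ω₃=-0.537
apply F[21]=+20.000 → step 22: x=0.414, v=4.266, θ₁=1.212, ω₁=-2.204, θ₂=-0.889, ω₂=-6.697, θ₃=-0.112, ω₃=-0.719
apply F[22]=+20.000 → step 23: x=0.503, v=4.539, θ₁=1.148, ω₁=-4.267, θ₂=-1.030, ω₂=-7.414, θ₃=-0.129, ω₃=-0.974
apply F[23]=+20.000 → step 24: x=0.596, v=4.817, θ₁=1.039, ω₁=-6.649, θ₂=-1.186, ω₂=-8.085, θ₃=-0.152, ω₃=-1.298
apply F[24]=+20.000 → step 25: x=0.695, v=5.125, θ₁=0.881, ω₁=-9.229, θ₂=-1.353, ω₂=-8.572, θ₃=-0.181, ω₃=-1.658
apply F[25]=+20.000 → step 26: x=0.801, v=5.491, θ₁=0.670, ω₁=-11.812, θ₂=-1.526, ω₂=-8.662, θ₃=-0.218, ω₃=-1.991
apply F[26]=+20.000 → step 27: x=0.915, v=5.919, θ₁=0.410, ω₁=-14.108, θ₂=-1.695, ω₂=-8.079, θ₃=-0.260, ω₃=-2.219
apply F[27]=+20.000 → step 28: x=1.038, v=6.358, θ₁=0.110, ω₁=-15.811, θ₂=-1.843, ω₂=-6.628, θ₃=-0.306, ω₃=-2.309
apply F[28]=+20.000 → step 29: x=1.169, v=6.734, θ₁=-0.218, ω₁=-16.939, θ₂=-1.954, ω₂=-4.398, θ₃=-0.352, ω₃=-2.314
apply F[29]=+20.000 → step 30: x=1.307, v=6.995, θ₁=-0.567, ω₁=-18.057, θ₂=-2.015, ω₂=-1.628, θ₃=-0.398, ω₃=-2.341
apply F[30]=+20.000 → step 31: x=1.448, v=7.081, θ₁=-0.948, ω₁=-20.311, θ₂=-2.016, ω₂=1.763, θ₃=-0.447, ω₃=-2.567
apply F[31]=+20.000 → step 32: x=1.587, v=6.625, θ₁=-1.404, ω₁=-26.421, θ₂=-1.934, ω₂=6.887, θ₃=-0.506, ω₃=-3.703
apply F[32]=-20.000 → step 33: x=1.692, v=3.505, θ₁=-2.015, ω₁=-31.651, θ₂=-1.743, ω₂=10.369, θ₃=-0.620, ω₃=-8.378
apply F[33]=-20.000 → step 34: x=1.740, v=1.712, θ₁=-2.557, ω₁=-22.864, θ₂=-1.589, ω₂=5.026, θ₃=-0.820, ω₃=-10.864
apply F[34]=-20.000 → step 35: x=1.767, v=1.079, θ₁=-2.968, ω₁=-18.837, θ₂=-1.523, ω₂=1.819, θ₃=-1.043, ω₃=-11.349
apply F[35]=-20.000 → step 36: x=1.784, v=0.686, θ₁=-3.323, ω₁=-16.866, θ₂=-1.511, ω₂=-0.489, θ₃=-1.272, ω₃=-11.489
apply F[36]=-20.000 → step 37: x=1.795, v=0.396, θ₁=-3.647, ω₁=-15.572, θ₂=-1.541, ω₂=-2.442, θ₃=-1.502, ω₃=-11.525
max |θ₁| = 3.647 ≤ 3.744 over all 38 states.

Answer: never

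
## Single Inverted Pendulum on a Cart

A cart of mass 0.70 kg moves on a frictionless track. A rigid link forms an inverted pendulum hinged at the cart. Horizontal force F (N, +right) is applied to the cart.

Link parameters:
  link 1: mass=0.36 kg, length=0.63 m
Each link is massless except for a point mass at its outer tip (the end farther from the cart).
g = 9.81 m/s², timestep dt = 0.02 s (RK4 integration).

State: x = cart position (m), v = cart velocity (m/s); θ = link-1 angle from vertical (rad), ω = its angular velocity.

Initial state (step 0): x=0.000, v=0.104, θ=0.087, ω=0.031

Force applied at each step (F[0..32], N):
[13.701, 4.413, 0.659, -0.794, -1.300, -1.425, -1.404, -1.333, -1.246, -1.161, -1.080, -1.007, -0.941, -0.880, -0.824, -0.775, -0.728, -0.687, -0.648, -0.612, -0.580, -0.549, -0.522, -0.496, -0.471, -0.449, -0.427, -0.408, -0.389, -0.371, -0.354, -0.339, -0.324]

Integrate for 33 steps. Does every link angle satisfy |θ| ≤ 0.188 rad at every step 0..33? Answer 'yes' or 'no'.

apply F[0]=+13.701 → step 1: x=0.006, v=0.486, θ=0.082, ω=-0.546
apply F[1]=+4.413 → step 2: x=0.017, v=0.604, θ=0.069, ω=-0.709
apply F[2]=+0.659 → step 3: x=0.029, v=0.617, θ=0.055, ω=-0.710
apply F[3]=-0.794 → step 4: x=0.041, v=0.589, θ=0.042, ω=-0.652
apply F[4]=-1.300 → step 5: x=0.052, v=0.549, θ=0.029, ω=-0.577
apply F[5]=-1.425 → step 6: x=0.063, v=0.506, θ=0.018, ω=-0.501
apply F[6]=-1.404 → step 7: x=0.073, v=0.464, θ=0.009, ω=-0.431
apply F[7]=-1.333 → step 8: x=0.082, v=0.425, θ=0.001, ω=-0.368
apply F[8]=-1.246 → step 9: x=0.090, v=0.390, θ=-0.006, ω=-0.312
apply F[9]=-1.161 → step 10: x=0.097, v=0.358, θ=-0.011, ω=-0.264
apply F[10]=-1.080 → step 11: x=0.104, v=0.328, θ=-0.016, ω=-0.221
apply F[11]=-1.007 → step 12: x=0.110, v=0.301, θ=-0.020, ω=-0.184
apply F[12]=-0.941 → step 13: x=0.116, v=0.277, θ=-0.024, ω=-0.152
apply F[13]=-0.880 → step 14: x=0.121, v=0.254, θ=-0.026, ω=-0.124
apply F[14]=-0.824 → step 15: x=0.126, v=0.233, θ=-0.029, ω=-0.100
apply F[15]=-0.775 → step 16: x=0.131, v=0.214, θ=-0.030, ω=-0.078
apply F[16]=-0.728 → step 17: x=0.135, v=0.197, θ=-0.032, ω=-0.060
apply F[17]=-0.687 → step 18: x=0.139, v=0.180, θ=-0.033, ω=-0.044
apply F[18]=-0.648 → step 19: x=0.142, v=0.165, θ=-0.034, ω=-0.031
apply F[19]=-0.612 → step 20: x=0.145, v=0.151, θ=-0.034, ω=-0.019
apply F[20]=-0.580 → step 21: x=0.148, v=0.138, θ=-0.034, ω=-0.009
apply F[21]=-0.549 → step 22: x=0.151, v=0.126, θ=-0.034, ω=0.000
apply F[22]=-0.522 → step 23: x=0.153, v=0.114, θ=-0.034, ω=0.008
apply F[23]=-0.496 → step 24: x=0.155, v=0.104, θ=-0.034, ω=0.014
apply F[24]=-0.471 → step 25: x=0.157, v=0.093, θ=-0.034, ω=0.019
apply F[25]=-0.449 → step 26: x=0.159, v=0.084, θ=-0.033, ω=0.024
apply F[26]=-0.427 → step 27: x=0.161, v=0.075, θ=-0.033, ω=0.027
apply F[27]=-0.408 → step 28: x=0.162, v=0.067, θ=-0.032, ω=0.031
apply F[28]=-0.389 → step 29: x=0.163, v=0.059, θ=-0.032, ω=0.033
apply F[29]=-0.371 → step 30: x=0.164, v=0.052, θ=-0.031, ω=0.035
apply F[30]=-0.354 → step 31: x=0.165, v=0.044, θ=-0.030, ω=0.037
apply F[31]=-0.339 → step 32: x=0.166, v=0.038, θ=-0.030, ω=0.038
apply F[32]=-0.324 → step 33: x=0.167, v=0.031, θ=-0.029, ω=0.039
Max |angle| over trajectory = 0.087 rad; bound = 0.188 → within bound.

Answer: yes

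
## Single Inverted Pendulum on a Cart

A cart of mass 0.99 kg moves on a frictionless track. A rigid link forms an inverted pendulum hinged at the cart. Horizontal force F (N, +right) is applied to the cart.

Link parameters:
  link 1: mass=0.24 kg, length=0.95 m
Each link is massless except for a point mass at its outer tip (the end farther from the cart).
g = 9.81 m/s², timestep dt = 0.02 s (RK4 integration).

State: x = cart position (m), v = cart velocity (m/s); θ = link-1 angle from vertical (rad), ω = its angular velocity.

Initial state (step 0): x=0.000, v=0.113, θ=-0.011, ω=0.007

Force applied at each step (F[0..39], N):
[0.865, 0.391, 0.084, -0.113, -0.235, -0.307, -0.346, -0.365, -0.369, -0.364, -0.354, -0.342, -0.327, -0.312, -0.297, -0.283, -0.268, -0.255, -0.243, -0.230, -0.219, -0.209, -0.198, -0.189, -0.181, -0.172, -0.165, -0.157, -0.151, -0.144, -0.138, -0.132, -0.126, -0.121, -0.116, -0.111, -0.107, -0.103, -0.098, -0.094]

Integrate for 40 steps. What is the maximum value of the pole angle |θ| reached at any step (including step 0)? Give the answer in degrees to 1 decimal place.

Answer: 0.9°

Derivation:
apply F[0]=+0.865 → step 1: x=0.002, v=0.131, θ=-0.011, ω=-0.014
apply F[1]=+0.391 → step 2: x=0.005, v=0.139, θ=-0.011, ω=-0.025
apply F[2]=+0.084 → step 3: x=0.008, v=0.142, θ=-0.012, ω=-0.030
apply F[3]=-0.113 → step 4: x=0.011, v=0.140, θ=-0.013, ω=-0.031
apply F[4]=-0.235 → step 5: x=0.014, v=0.136, θ=-0.013, ω=-0.029
apply F[5]=-0.307 → step 6: x=0.016, v=0.130, θ=-0.014, ω=-0.026
apply F[6]=-0.346 → step 7: x=0.019, v=0.124, θ=-0.014, ω=-0.022
apply F[7]=-0.365 → step 8: x=0.021, v=0.117, θ=-0.015, ω=-0.018
apply F[8]=-0.369 → step 9: x=0.023, v=0.111, θ=-0.015, ω=-0.014
apply F[9]=-0.364 → step 10: x=0.026, v=0.104, θ=-0.015, ω=-0.011
apply F[10]=-0.354 → step 11: x=0.028, v=0.097, θ=-0.015, ω=-0.007
apply F[11]=-0.342 → step 12: x=0.029, v=0.091, θ=-0.016, ω=-0.004
apply F[12]=-0.327 → step 13: x=0.031, v=0.085, θ=-0.016, ω=-0.001
apply F[13]=-0.312 → step 14: x=0.033, v=0.080, θ=-0.016, ω=0.002
apply F[14]=-0.297 → step 15: x=0.034, v=0.075, θ=-0.016, ω=0.004
apply F[15]=-0.283 → step 16: x=0.036, v=0.070, θ=-0.015, ω=0.006
apply F[16]=-0.268 → step 17: x=0.037, v=0.065, θ=-0.015, ω=0.008
apply F[17]=-0.255 → step 18: x=0.038, v=0.061, θ=-0.015, ω=0.010
apply F[18]=-0.243 → step 19: x=0.040, v=0.056, θ=-0.015, ω=0.011
apply F[19]=-0.230 → step 20: x=0.041, v=0.052, θ=-0.015, ω=0.012
apply F[20]=-0.219 → step 21: x=0.042, v=0.049, θ=-0.014, ω=0.013
apply F[21]=-0.209 → step 22: x=0.043, v=0.045, θ=-0.014, ω=0.014
apply F[22]=-0.198 → step 23: x=0.044, v=0.042, θ=-0.014, ω=0.014
apply F[23]=-0.189 → step 24: x=0.044, v=0.039, θ=-0.014, ω=0.015
apply F[24]=-0.181 → step 25: x=0.045, v=0.036, θ=-0.013, ω=0.015
apply F[25]=-0.172 → step 26: x=0.046, v=0.033, θ=-0.013, ω=0.015
apply F[26]=-0.165 → step 27: x=0.046, v=0.030, θ=-0.013, ω=0.016
apply F[27]=-0.157 → step 28: x=0.047, v=0.027, θ=-0.012, ω=0.016
apply F[28]=-0.151 → step 29: x=0.048, v=0.025, θ=-0.012, ω=0.016
apply F[29]=-0.144 → step 30: x=0.048, v=0.023, θ=-0.012, ω=0.016
apply F[30]=-0.138 → step 31: x=0.048, v=0.020, θ=-0.011, ω=0.016
apply F[31]=-0.132 → step 32: x=0.049, v=0.018, θ=-0.011, ω=0.016
apply F[32]=-0.126 → step 33: x=0.049, v=0.016, θ=-0.011, ω=0.016
apply F[33]=-0.121 → step 34: x=0.049, v=0.014, θ=-0.010, ω=0.016
apply F[34]=-0.116 → step 35: x=0.050, v=0.012, θ=-0.010, ω=0.015
apply F[35]=-0.111 → step 36: x=0.050, v=0.011, θ=-0.010, ω=0.015
apply F[36]=-0.107 → step 37: x=0.050, v=0.009, θ=-0.010, ω=0.015
apply F[37]=-0.103 → step 38: x=0.050, v=0.007, θ=-0.009, ω=0.015
apply F[38]=-0.098 → step 39: x=0.050, v=0.006, θ=-0.009, ω=0.015
apply F[39]=-0.094 → step 40: x=0.051, v=0.004, θ=-0.009, ω=0.014
Max |angle| over trajectory = 0.016 rad = 0.9°.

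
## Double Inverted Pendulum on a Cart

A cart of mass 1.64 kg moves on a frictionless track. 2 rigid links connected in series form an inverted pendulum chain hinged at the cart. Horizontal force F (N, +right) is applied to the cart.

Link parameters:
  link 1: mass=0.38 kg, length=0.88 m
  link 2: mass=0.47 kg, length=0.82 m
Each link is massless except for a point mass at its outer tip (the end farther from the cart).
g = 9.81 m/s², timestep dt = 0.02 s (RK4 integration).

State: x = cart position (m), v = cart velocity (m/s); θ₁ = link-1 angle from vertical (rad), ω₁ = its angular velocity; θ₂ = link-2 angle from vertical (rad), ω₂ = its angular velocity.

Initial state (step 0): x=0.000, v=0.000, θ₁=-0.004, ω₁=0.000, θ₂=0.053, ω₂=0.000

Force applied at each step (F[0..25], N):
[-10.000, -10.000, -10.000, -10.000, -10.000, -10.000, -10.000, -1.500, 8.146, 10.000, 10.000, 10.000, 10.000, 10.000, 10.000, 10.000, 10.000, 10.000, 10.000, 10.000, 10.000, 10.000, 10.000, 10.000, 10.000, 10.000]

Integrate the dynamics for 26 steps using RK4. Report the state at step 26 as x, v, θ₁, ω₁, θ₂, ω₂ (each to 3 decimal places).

apply F[0]=-10.000 → step 1: x=-0.001, v=-0.122, θ₁=-0.003, ω₁=0.122, θ₂=0.053, ω₂=0.030
apply F[1]=-10.000 → step 2: x=-0.005, v=-0.243, θ₁=0.001, ω₁=0.245, θ₂=0.054, ω₂=0.059
apply F[2]=-10.000 → step 3: x=-0.011, v=-0.366, θ₁=0.007, ω₁=0.371, θ₂=0.056, ω₂=0.086
apply F[3]=-10.000 → step 4: x=-0.019, v=-0.489, θ₁=0.016, ω₁=0.501, θ₂=0.058, ω₂=0.110
apply F[4]=-10.000 → step 5: x=-0.031, v=-0.613, θ₁=0.027, ω₁=0.637, θ₂=0.060, ω₂=0.129
apply F[5]=-10.000 → step 6: x=-0.044, v=-0.738, θ₁=0.041, ω₁=0.779, θ₂=0.063, ω₂=0.143
apply F[6]=-10.000 → step 7: x=-0.060, v=-0.864, θ₁=0.058, ω₁=0.930, θ₂=0.066, ω₂=0.150
apply F[7]=-1.500 → step 8: x=-0.078, v=-0.889, θ₁=0.077, ω₁=0.973, θ₂=0.069, ω₂=0.150
apply F[8]=+8.146 → step 9: x=-0.094, v=-0.798, θ₁=0.096, ω₁=0.894, θ₂=0.072, ω₂=0.141
apply F[9]=+10.000 → step 10: x=-0.109, v=-0.687, θ₁=0.113, ω₁=0.800, θ₂=0.074, ω₂=0.125
apply F[10]=+10.000 → step 11: x=-0.122, v=-0.577, θ₁=0.128, ω₁=0.716, θ₂=0.077, ω₂=0.100
apply F[11]=+10.000 → step 12: x=-0.132, v=-0.469, θ₁=0.142, ω₁=0.640, θ₂=0.078, ω₂=0.069
apply F[12]=+10.000 → step 13: x=-0.141, v=-0.362, θ₁=0.154, ω₁=0.573, θ₂=0.079, ω₂=0.031
apply F[13]=+10.000 → step 14: x=-0.147, v=-0.257, θ₁=0.165, ω₁=0.513, θ₂=0.079, ω₂=-0.013
apply F[14]=+10.000 → step 15: x=-0.151, v=-0.153, θ₁=0.174, ω₁=0.460, θ₂=0.079, ω₂=-0.064
apply F[15]=+10.000 → step 16: x=-0.153, v=-0.050, θ₁=0.183, ω₁=0.414, θ₂=0.077, ω₂=-0.120
apply F[16]=+10.000 → step 17: x=-0.153, v=0.052, θ₁=0.191, ω₁=0.373, θ₂=0.074, ω₂=-0.183
apply F[17]=+10.000 → step 18: x=-0.151, v=0.153, θ₁=0.198, ω₁=0.338, θ₂=0.070, ω₂=-0.252
apply F[18]=+10.000 → step 19: x=-0.147, v=0.254, θ₁=0.204, ω₁=0.309, θ₂=0.064, ω₂=-0.327
apply F[19]=+10.000 → step 20: x=-0.141, v=0.354, θ₁=0.210, ω₁=0.285, θ₂=0.056, ω₂=-0.408
apply F[20]=+10.000 → step 21: x=-0.133, v=0.454, θ₁=0.216, ω₁=0.266, θ₂=0.047, ω₂=-0.497
apply F[21]=+10.000 → step 22: x=-0.123, v=0.553, θ₁=0.221, ω₁=0.253, θ₂=0.036, ω₂=-0.594
apply F[22]=+10.000 → step 23: x=-0.111, v=0.652, θ₁=0.226, ω₁=0.245, θ₂=0.024, ω₂=-0.698
apply F[23]=+10.000 → step 24: x=-0.097, v=0.751, θ₁=0.231, ω₁=0.241, θ₂=0.008, ω₂=-0.811
apply F[24]=+10.000 → step 25: x=-0.081, v=0.850, θ₁=0.236, ω₁=0.243, θ₂=-0.009, ω₂=-0.933
apply F[25]=+10.000 → step 26: x=-0.063, v=0.949, θ₁=0.241, ω₁=0.249, θ₂=-0.029, ω₂=-1.064

Answer: x=-0.063, v=0.949, θ₁=0.241, ω₁=0.249, θ₂=-0.029, ω₂=-1.064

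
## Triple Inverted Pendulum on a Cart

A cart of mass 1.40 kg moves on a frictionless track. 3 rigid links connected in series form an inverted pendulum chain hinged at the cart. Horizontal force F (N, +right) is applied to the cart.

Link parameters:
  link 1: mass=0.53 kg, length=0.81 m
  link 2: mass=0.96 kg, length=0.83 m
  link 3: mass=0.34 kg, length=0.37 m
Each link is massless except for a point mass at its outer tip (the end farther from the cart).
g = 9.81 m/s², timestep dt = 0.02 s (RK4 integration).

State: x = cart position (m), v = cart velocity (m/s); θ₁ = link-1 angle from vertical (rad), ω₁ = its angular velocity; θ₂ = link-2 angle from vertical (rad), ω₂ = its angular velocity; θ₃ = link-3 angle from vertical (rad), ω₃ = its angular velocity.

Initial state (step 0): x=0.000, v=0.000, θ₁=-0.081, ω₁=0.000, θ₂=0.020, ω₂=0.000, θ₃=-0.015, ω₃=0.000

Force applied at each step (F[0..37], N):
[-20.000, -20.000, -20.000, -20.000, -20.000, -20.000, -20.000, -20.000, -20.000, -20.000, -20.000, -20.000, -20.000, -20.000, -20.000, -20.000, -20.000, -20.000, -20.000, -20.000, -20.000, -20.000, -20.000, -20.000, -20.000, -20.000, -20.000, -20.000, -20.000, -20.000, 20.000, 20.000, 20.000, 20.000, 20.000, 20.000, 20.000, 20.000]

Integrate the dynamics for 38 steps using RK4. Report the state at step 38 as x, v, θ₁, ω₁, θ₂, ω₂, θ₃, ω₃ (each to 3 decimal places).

Answer: x=-2.269, v=0.765, θ₁=2.197, ω₁=6.862, θ₂=2.434, ω₂=4.660, θ₃=2.624, ω₃=13.581

Derivation:
apply F[0]=-20.000 → step 1: x=-0.003, v=-0.264, θ₁=-0.079, ω₁=0.241, θ₂=0.021, ω₂=0.091, θ₃=-0.015, ω₃=-0.027
apply F[1]=-20.000 → step 2: x=-0.011, v=-0.529, θ₁=-0.071, ω₁=0.488, θ₂=0.024, ω₂=0.179, θ₃=-0.016, ω₃=-0.056
apply F[2]=-20.000 → step 3: x=-0.024, v=-0.797, θ₁=-0.059, ω₁=0.748, θ₂=0.028, ω₂=0.259, θ₃=-0.018, ω₃=-0.087
apply F[3]=-20.000 → step 4: x=-0.042, v=-1.070, θ₁=-0.041, ω₁=1.025, θ₂=0.034, ω₂=0.329, θ₃=-0.020, ω₃=-0.122
apply F[4]=-20.000 → step 5: x=-0.067, v=-1.349, θ₁=-0.018, ω₁=1.325, θ₂=0.041, ω₂=0.383, θ₃=-0.022, ω₃=-0.159
apply F[5]=-20.000 → step 6: x=-0.096, v=-1.634, θ₁=0.012, ω₁=1.653, θ₂=0.049, ω₂=0.420, θ₃=-0.026, ω₃=-0.199
apply F[6]=-20.000 → step 7: x=-0.132, v=-1.924, θ₁=0.048, ω₁=2.009, θ₂=0.058, ω₂=0.438, θ₃=-0.030, ω₃=-0.237
apply F[7]=-20.000 → step 8: x=-0.173, v=-2.218, θ₁=0.092, ω₁=2.390, θ₂=0.067, ω₂=0.439, θ₃=-0.035, ω₃=-0.270
apply F[8]=-20.000 → step 9: x=-0.221, v=-2.511, θ₁=0.144, ω₁=2.784, θ₂=0.075, ω₂=0.432, θ₃=-0.041, ω₃=-0.289
apply F[9]=-20.000 → step 10: x=-0.274, v=-2.796, θ₁=0.204, ω₁=3.170, θ₂=0.084, ω₂=0.434, θ₃=-0.047, ω₃=-0.287
apply F[10]=-20.000 → step 11: x=-0.333, v=-3.065, θ₁=0.271, ω₁=3.525, θ₂=0.093, ω₂=0.464, θ₃=-0.052, ω₃=-0.260
apply F[11]=-20.000 → step 12: x=-0.396, v=-3.312, θ₁=0.344, ω₁=3.826, θ₂=0.103, ω₂=0.544, θ₃=-0.057, ω₃=-0.206
apply F[12]=-20.000 → step 13: x=-0.465, v=-3.533, θ₁=0.423, ω₁=4.063, θ₂=0.115, ω₂=0.685, θ₃=-0.060, ω₃=-0.127
apply F[13]=-20.000 → step 14: x=-0.537, v=-3.728, θ₁=0.506, ω₁=4.237, θ₂=0.131, ω₂=0.890, θ₃=-0.062, ω₃=-0.028
apply F[14]=-20.000 → step 15: x=-0.614, v=-3.900, θ₁=0.592, ω₁=4.355, θ₂=0.151, ω₂=1.153, θ₃=-0.061, ω₃=0.088
apply F[15]=-20.000 → step 16: x=-0.693, v=-4.051, θ₁=0.680, ω₁=4.427, θ₂=0.177, ω₂=1.465, θ₃=-0.058, ω₃=0.219
apply F[16]=-20.000 → step 17: x=-0.776, v=-4.184, θ₁=0.769, ω₁=4.459, θ₂=0.210, ω₂=1.820, θ₃=-0.053, ω₃=0.366
apply F[17]=-20.000 → step 18: x=-0.861, v=-4.301, θ₁=0.858, ω₁=4.457, θ₂=0.250, ω₂=2.209, θ₃=-0.044, ω₃=0.533
apply F[18]=-20.000 → step 19: x=-0.948, v=-4.404, θ₁=0.947, ω₁=4.420, θ₂=0.298, ω₂=2.625, θ₃=-0.031, ω₃=0.725
apply F[19]=-20.000 → step 20: x=-1.037, v=-4.492, θ₁=1.035, ω₁=4.347, θ₂=0.355, ω₂=3.064, θ₃=-0.014, ω₃=0.950
apply F[20]=-20.000 → step 21: x=-1.127, v=-4.566, θ₁=1.121, ω₁=4.235, θ₂=0.421, ω₂=3.520, θ₃=0.007, ω₃=1.217
apply F[21]=-20.000 → step 22: x=-1.219, v=-4.627, θ₁=1.204, ω₁=4.080, θ₂=0.496, ω₂=3.989, θ₃=0.035, ω₃=1.539
apply F[22]=-20.000 → step 23: x=-1.312, v=-4.674, θ₁=1.284, ω₁=3.878, θ₂=0.581, ω₂=4.466, θ₃=0.069, ω₃=1.931
apply F[23]=-20.000 → step 24: x=-1.406, v=-4.706, θ₁=1.359, ω₁=3.625, θ₂=0.675, ω₂=4.947, θ₃=0.112, ω₃=2.410
apply F[24]=-20.000 → step 25: x=-1.500, v=-4.718, θ₁=1.428, ω₁=3.322, θ₂=0.779, ω₂=5.428, θ₃=0.166, ω₃=3.000
apply F[25]=-20.000 → step 26: x=-1.595, v=-4.707, θ₁=1.491, ω₁=2.971, θ₂=0.892, ω₂=5.901, θ₃=0.233, ω₃=3.723
apply F[26]=-20.000 → step 27: x=-1.688, v=-4.664, θ₁=1.547, ω₁=2.585, θ₂=1.014, ω₂=6.358, θ₃=0.316, ω₃=4.609
apply F[27]=-20.000 → step 28: x=-1.781, v=-4.579, θ₁=1.595, ω₁=2.186, θ₂=1.146, ω₂=6.779, θ₃=0.419, ω₃=5.685
apply F[28]=-20.000 → step 29: x=-1.871, v=-4.441, θ₁=1.635, ω₁=1.819, θ₂=1.285, ω₂=7.130, θ₃=0.545, ω₃=6.973
apply F[29]=-20.000 → step 30: x=-1.958, v=-4.242, θ₁=1.668, ω₁=1.551, θ₂=1.430, ω₂=7.355, θ₃=0.699, ω₃=8.463
apply F[30]=+20.000 → step 31: x=-2.038, v=-3.719, θ₁=1.700, ω₁=1.620, θ₂=1.577, ω₂=7.271, θ₃=0.879, ω₃=9.549
apply F[31]=+20.000 → step 32: x=-2.107, v=-3.171, θ₁=1.734, ω₁=1.861, θ₂=1.720, ω₂=7.081, θ₃=1.081, ω₃=10.632
apply F[32]=+20.000 → step 33: x=-2.165, v=-2.606, θ₁=1.775, ω₁=2.280, θ₂=1.859, ω₂=6.787, θ₃=1.304, ω₃=11.644
apply F[33]=+20.000 → step 34: x=-2.211, v=-2.024, θ₁=1.826, ω₁=2.870, θ₂=1.991, ω₂=6.412, θ₃=1.546, ω₃=12.525
apply F[34]=+20.000 → step 35: x=-2.245, v=-1.418, θ₁=1.891, ω₁=3.618, θ₂=2.115, ω₂=5.985, θ₃=1.804, ω₃=13.223
apply F[35]=+20.000 → step 36: x=-2.267, v=-0.771, θ₁=1.972, ω₁=4.523, θ₂=2.231, ω₂=5.536, θ₃=2.073, ω₃=13.684
apply F[36]=+20.000 → step 37: x=-2.276, v=-0.055, θ₁=2.073, ω₁=5.596, θ₂=2.337, ω₂=5.089, θ₃=2.349, ω₃=13.840
apply F[37]=+20.000 → step 38: x=-2.269, v=0.765, θ₁=2.197, ω₁=6.862, θ₂=2.434, ω₂=4.660, θ₃=2.624, ω₃=13.581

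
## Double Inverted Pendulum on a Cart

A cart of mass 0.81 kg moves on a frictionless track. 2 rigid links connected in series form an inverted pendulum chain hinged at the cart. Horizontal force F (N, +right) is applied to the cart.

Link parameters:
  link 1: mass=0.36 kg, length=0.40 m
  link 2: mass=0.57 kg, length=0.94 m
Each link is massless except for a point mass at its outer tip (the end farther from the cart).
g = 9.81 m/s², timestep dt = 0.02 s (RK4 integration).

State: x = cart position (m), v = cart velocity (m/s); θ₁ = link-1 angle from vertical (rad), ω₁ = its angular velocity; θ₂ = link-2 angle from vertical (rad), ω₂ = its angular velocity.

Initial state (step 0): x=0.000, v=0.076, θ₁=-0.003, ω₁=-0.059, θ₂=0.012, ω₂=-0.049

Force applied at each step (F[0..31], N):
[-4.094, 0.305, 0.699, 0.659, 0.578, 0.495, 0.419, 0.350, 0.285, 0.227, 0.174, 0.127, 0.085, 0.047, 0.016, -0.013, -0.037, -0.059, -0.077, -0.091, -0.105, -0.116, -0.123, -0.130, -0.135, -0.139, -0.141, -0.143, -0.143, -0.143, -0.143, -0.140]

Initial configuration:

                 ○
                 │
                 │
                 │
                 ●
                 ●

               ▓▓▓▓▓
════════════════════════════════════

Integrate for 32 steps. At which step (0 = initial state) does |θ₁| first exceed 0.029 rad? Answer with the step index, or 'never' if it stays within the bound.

Answer: never

Derivation:
apply F[0]=-4.094 → step 1: x=0.001, v=-0.024, θ₁=-0.002, ω₁=0.180, θ₂=0.011, ω₂=-0.041
apply F[1]=+0.305 → step 2: x=0.000, v=-0.017, θ₁=0.002, ω₁=0.152, θ₂=0.010, ω₂=-0.035
apply F[2]=+0.699 → step 3: x=-0.000, v=-0.000, θ₁=0.004, ω₁=0.107, θ₂=0.010, ω₂=-0.032
apply F[3]=+0.659 → step 4: x=0.000, v=0.015, θ₁=0.006, ω₁=0.068, θ₂=0.009, ω₂=-0.029
apply F[4]=+0.578 → step 5: x=0.001, v=0.028, θ₁=0.007, ω₁=0.037, θ₂=0.008, ω₂=-0.028
apply F[5]=+0.495 → step 6: x=0.001, v=0.038, θ₁=0.007, ω₁=0.013, θ₂=0.008, ω₂=-0.027
apply F[6]=+0.419 → step 7: x=0.002, v=0.047, θ₁=0.007, ω₁=-0.005, θ₂=0.007, ω₂=-0.027
apply F[7]=+0.350 → step 8: x=0.003, v=0.054, θ₁=0.007, ω₁=-0.018, θ₂=0.007, ω₂=-0.027
apply F[8]=+0.285 → step 9: x=0.004, v=0.059, θ₁=0.007, ω₁=-0.028, θ₂=0.006, ω₂=-0.028
apply F[9]=+0.227 → step 10: x=0.005, v=0.064, θ₁=0.006, ω₁=-0.035, θ₂=0.006, ω₂=-0.028
apply F[10]=+0.174 → step 11: x=0.007, v=0.067, θ₁=0.005, ω₁=-0.040, θ₂=0.005, ω₂=-0.028
apply F[11]=+0.127 → step 12: x=0.008, v=0.069, θ₁=0.005, ω₁=-0.042, θ₂=0.005, ω₂=-0.028
apply F[12]=+0.085 → step 13: x=0.009, v=0.070, θ₁=0.004, ω₁=-0.043, θ₂=0.004, ω₂=-0.028
apply F[13]=+0.047 → step 14: x=0.011, v=0.070, θ₁=0.003, ω₁=-0.043, θ₂=0.003, ω₂=-0.028
apply F[14]=+0.016 → step 15: x=0.012, v=0.070, θ₁=0.002, ω₁=-0.042, θ₂=0.003, ω₂=-0.027
apply F[15]=-0.013 → step 16: x=0.014, v=0.069, θ₁=0.001, ω₁=-0.040, θ₂=0.002, ω₂=-0.027
apply F[16]=-0.037 → step 17: x=0.015, v=0.068, θ₁=0.000, ω₁=-0.038, θ₂=0.002, ω₂=-0.026
apply F[17]=-0.059 → step 18: x=0.016, v=0.067, θ₁=-0.000, ω₁=-0.036, θ₂=0.001, ω₂=-0.025
apply F[18]=-0.077 → step 19: x=0.018, v=0.065, θ₁=-0.001, ω₁=-0.033, θ₂=0.001, ω₂=-0.024
apply F[19]=-0.091 → step 20: x=0.019, v=0.063, θ₁=-0.002, ω₁=-0.030, θ₂=0.000, ω₂=-0.023
apply F[20]=-0.105 → step 21: x=0.020, v=0.061, θ₁=-0.002, ω₁=-0.028, θ₂=-0.000, ω₂=-0.022
apply F[21]=-0.116 → step 22: x=0.021, v=0.059, θ₁=-0.003, ω₁=-0.025, θ₂=-0.000, ω₂=-0.021
apply F[22]=-0.123 → step 23: x=0.023, v=0.056, θ₁=-0.003, ω₁=-0.022, θ₂=-0.001, ω₂=-0.020
apply F[23]=-0.130 → step 24: x=0.024, v=0.054, θ₁=-0.004, ω₁=-0.020, θ₂=-0.001, ω₂=-0.018
apply F[24]=-0.135 → step 25: x=0.025, v=0.051, θ₁=-0.004, ω₁=-0.017, θ₂=-0.002, ω₂=-0.017
apply F[25]=-0.139 → step 26: x=0.026, v=0.049, θ₁=-0.004, ω₁=-0.015, θ₂=-0.002, ω₂=-0.016
apply F[26]=-0.141 → step 27: x=0.027, v=0.046, θ₁=-0.005, ω₁=-0.013, θ₂=-0.002, ω₂=-0.015
apply F[27]=-0.143 → step 28: x=0.028, v=0.044, θ₁=-0.005, ω₁=-0.011, θ₂=-0.003, ω₂=-0.013
apply F[28]=-0.143 → step 29: x=0.028, v=0.041, θ₁=-0.005, ω₁=-0.009, θ₂=-0.003, ω₂=-0.012
apply F[29]=-0.143 → step 30: x=0.029, v=0.039, θ₁=-0.005, ω₁=-0.007, θ₂=-0.003, ω₂=-0.011
apply F[30]=-0.143 → step 31: x=0.030, v=0.037, θ₁=-0.005, ω₁=-0.006, θ₂=-0.003, ω₂=-0.010
apply F[31]=-0.140 → step 32: x=0.031, v=0.035, θ₁=-0.005, ω₁=-0.004, θ₂=-0.003, ω₂=-0.009
max |θ₁| = 0.007 ≤ 0.029 over all 33 states.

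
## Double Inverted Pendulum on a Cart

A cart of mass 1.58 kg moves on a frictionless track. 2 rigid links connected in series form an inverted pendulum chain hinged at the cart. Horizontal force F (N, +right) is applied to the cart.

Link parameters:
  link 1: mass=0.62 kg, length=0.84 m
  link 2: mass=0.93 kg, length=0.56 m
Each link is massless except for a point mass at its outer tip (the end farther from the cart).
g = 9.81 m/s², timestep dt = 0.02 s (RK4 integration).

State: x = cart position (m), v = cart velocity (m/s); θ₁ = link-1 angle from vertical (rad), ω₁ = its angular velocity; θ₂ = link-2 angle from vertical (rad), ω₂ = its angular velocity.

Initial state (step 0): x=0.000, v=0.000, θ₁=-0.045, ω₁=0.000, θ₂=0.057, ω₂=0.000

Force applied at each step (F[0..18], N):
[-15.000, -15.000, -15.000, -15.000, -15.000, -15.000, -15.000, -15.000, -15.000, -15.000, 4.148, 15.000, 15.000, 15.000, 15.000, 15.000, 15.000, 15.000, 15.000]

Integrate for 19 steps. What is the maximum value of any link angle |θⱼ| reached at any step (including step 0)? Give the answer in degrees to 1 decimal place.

apply F[0]=-15.000 → step 1: x=-0.002, v=-0.181, θ₁=-0.043, ω₁=0.169, θ₂=0.058, ω₂=0.091
apply F[1]=-15.000 → step 2: x=-0.007, v=-0.363, θ₁=-0.038, ω₁=0.340, θ₂=0.061, ω₂=0.180
apply F[2]=-15.000 → step 3: x=-0.016, v=-0.546, θ₁=-0.030, ω₁=0.516, θ₂=0.065, ω₂=0.265
apply F[3]=-15.000 → step 4: x=-0.029, v=-0.732, θ₁=-0.018, ω₁=0.700, θ₂=0.071, ω₂=0.343
apply F[4]=-15.000 → step 5: x=-0.046, v=-0.920, θ₁=-0.002, ω₁=0.894, θ₂=0.079, ω₂=0.413
apply F[5]=-15.000 → step 6: x=-0.066, v=-1.111, θ₁=0.018, ω₁=1.101, θ₂=0.088, ω₂=0.472
apply F[6]=-15.000 → step 7: x=-0.090, v=-1.306, θ₁=0.043, ω₁=1.321, θ₂=0.098, ω₂=0.517
apply F[7]=-15.000 → step 8: x=-0.118, v=-1.504, θ₁=0.071, ω₁=1.558, θ₂=0.108, ω₂=0.548
apply F[8]=-15.000 → step 9: x=-0.150, v=-1.704, θ₁=0.105, ω₁=1.810, θ₂=0.119, ω₂=0.563
apply F[9]=-15.000 → step 10: x=-0.186, v=-1.907, θ₁=0.144, ω₁=2.078, θ₂=0.131, ω₂=0.563
apply F[10]=+4.148 → step 11: x=-0.224, v=-1.874, θ₁=0.185, ω₁=2.084, θ₂=0.142, ω₂=0.548
apply F[11]=+15.000 → step 12: x=-0.260, v=-1.715, θ₁=0.226, ω₁=1.962, θ₂=0.152, ω₂=0.507
apply F[12]=+15.000 → step 13: x=-0.293, v=-1.564, θ₁=0.264, ω₁=1.869, θ₂=0.162, ω₂=0.444
apply F[13]=+15.000 → step 14: x=-0.323, v=-1.420, θ₁=0.301, ω₁=1.804, θ₂=0.170, ω₂=0.357
apply F[14]=+15.000 → step 15: x=-0.350, v=-1.282, θ₁=0.336, ω₁=1.765, θ₂=0.176, ω₂=0.247
apply F[15]=+15.000 → step 16: x=-0.374, v=-1.150, θ₁=0.372, ω₁=1.751, θ₂=0.180, ω₂=0.114
apply F[16]=+15.000 → step 17: x=-0.396, v=-1.022, θ₁=0.407, ω₁=1.759, θ₂=0.180, ω₂=-0.041
apply F[17]=+15.000 → step 18: x=-0.415, v=-0.898, θ₁=0.442, ω₁=1.789, θ₂=0.178, ω₂=-0.217
apply F[18]=+15.000 → step 19: x=-0.432, v=-0.776, θ₁=0.478, ω₁=1.837, θ₂=0.172, ω₂=-0.412
Max |angle| over trajectory = 0.478 rad = 27.4°.

Answer: 27.4°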